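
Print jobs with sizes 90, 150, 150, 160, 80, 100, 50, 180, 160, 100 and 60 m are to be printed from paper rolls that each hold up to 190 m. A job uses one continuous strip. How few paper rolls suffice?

Total = 180 + 160 + 160 + 150 + 150 + 100 + 100 + 90 + 80 + 60 + 50 = 1280 m.
Lower bound: ⌈1280/190⌉ = 7 paper rolls.
A packing using 8 paper rolls:
  roll 1: 180 = 180
  roll 2: 160 = 160
  roll 3: 160 = 160
  roll 4: 150 = 150
  roll 5: 150 = 150
  roll 6: 100 + 90 = 190
  roll 7: 100 + 80 = 180
  roll 8: 60 + 50 = 110
No arrangement into 7 paper rolls stays within capacity, so 8 is optimal.

8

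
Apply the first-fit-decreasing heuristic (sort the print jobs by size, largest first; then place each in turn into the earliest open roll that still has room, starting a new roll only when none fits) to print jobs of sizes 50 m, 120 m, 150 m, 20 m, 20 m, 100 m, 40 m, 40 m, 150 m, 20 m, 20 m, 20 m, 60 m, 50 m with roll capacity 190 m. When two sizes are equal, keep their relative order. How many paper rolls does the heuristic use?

5

Sorted descending: 150, 150, 120, 100, 60, 50, 50, 40, 40, 20, 20, 20, 20, 20.
  150 → roll 1 (new)  [load 150/190]
  150 → roll 2 (new)  [load 150/190]
  120 → roll 3 (new)  [load 120/190]
  100 → roll 4 (new)  [load 100/190]
  60 → roll 3  [load 180/190]
  50 → roll 4  [load 150/190]
  50 → roll 5 (new)  [load 50/190]
  40 → roll 1  [load 190/190]
  40 → roll 2  [load 190/190]
  20 → roll 4  [load 170/190]
  20 → roll 4  [load 190/190]
  20 → roll 5  [load 70/190]
  20 → roll 5  [load 90/190]
  20 → roll 5  [load 110/190]
5 paper rolls opened.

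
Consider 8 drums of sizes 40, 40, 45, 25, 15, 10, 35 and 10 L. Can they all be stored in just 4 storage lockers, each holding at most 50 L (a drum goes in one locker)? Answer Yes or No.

No

Total = 220 L; ⌈220/50⌉ = 5.
At least 5 storage lockers are required, but only 4 are allowed.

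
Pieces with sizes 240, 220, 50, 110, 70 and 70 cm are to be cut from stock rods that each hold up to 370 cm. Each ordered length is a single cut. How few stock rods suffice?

Total = 240 + 220 + 110 + 70 + 70 + 50 = 760 cm.
Lower bound: ⌈760/370⌉ = 3 stock rods.
A packing using 3 stock rods:
  stock rod 1: 240 + 110 = 350
  stock rod 2: 220 + 70 + 70 = 360
  stock rod 3: 50 = 50
This matches the lower bound, so 3 is optimal.

3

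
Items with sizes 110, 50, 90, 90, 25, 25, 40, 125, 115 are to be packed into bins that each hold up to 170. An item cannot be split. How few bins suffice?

5

Total = 125 + 115 + 110 + 90 + 90 + 50 + 40 + 25 + 25 = 670.
Lower bound: ⌈670/170⌉ = 4 bins.
Also, 5 items each exceed 85, and no two of those can share a bin, so at least 5 bins are needed.
A packing using 5 bins:
  bin 1: 125 + 40 = 165
  bin 2: 115 + 50 = 165
  bin 3: 110 + 25 + 25 = 160
  bin 4: 90 = 90
  bin 5: 90 = 90
This matches the lower bound, so 5 is optimal.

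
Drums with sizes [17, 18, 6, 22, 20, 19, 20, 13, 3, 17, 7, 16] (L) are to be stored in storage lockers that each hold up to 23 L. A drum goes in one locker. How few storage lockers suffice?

Total = 22 + 20 + 20 + 19 + 18 + 17 + 17 + 16 + 13 + 7 + 6 + 3 = 178 L.
Lower bound: ⌈178/23⌉ = 8 storage lockers.
Also, 9 drums each exceed 23/2 L, and no two of those can share a locker, so at least 9 storage lockers are needed.
A packing using 9 storage lockers:
  locker 1: 22 = 22
  locker 2: 20 + 3 = 23
  locker 3: 20 = 20
  locker 4: 19 = 19
  locker 5: 18 = 18
  locker 6: 17 + 6 = 23
  locker 7: 17 = 17
  locker 8: 16 + 7 = 23
  locker 9: 13 = 13
This matches the lower bound, so 9 is optimal.

9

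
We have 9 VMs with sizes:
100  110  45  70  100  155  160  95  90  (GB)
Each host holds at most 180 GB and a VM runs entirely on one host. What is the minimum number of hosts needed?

Total = 160 + 155 + 110 + 100 + 100 + 95 + 90 + 70 + 45 = 925 GB.
Lower bound: ⌈925/180⌉ = 6 hosts.
A packing using 7 hosts:
  host 1: 160 = 160
  host 2: 155 = 155
  host 3: 110 + 70 = 180
  host 4: 100 + 45 = 145
  host 5: 100 = 100
  host 6: 95 = 95
  host 7: 90 = 90
No arrangement into 6 hosts stays within capacity, so 7 is optimal.

7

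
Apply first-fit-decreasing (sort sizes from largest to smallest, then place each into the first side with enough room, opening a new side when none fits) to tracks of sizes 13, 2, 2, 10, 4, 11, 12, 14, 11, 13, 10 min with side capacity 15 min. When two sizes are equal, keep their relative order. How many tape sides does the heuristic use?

8

Sorted descending: 14, 13, 13, 12, 11, 11, 10, 10, 4, 2, 2.
  14 → side 1 (new)  [load 14/15]
  13 → side 2 (new)  [load 13/15]
  13 → side 3 (new)  [load 13/15]
  12 → side 4 (new)  [load 12/15]
  11 → side 5 (new)  [load 11/15]
  11 → side 6 (new)  [load 11/15]
  10 → side 7 (new)  [load 10/15]
  10 → side 8 (new)  [load 10/15]
  4 → side 5  [load 15/15]
  2 → side 2  [load 15/15]
  2 → side 3  [load 15/15]
8 tape sides opened.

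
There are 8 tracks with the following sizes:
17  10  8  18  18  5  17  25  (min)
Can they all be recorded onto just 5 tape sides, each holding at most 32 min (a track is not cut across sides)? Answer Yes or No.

A valid assignment using 5 tape sides:
  side 1: 25 + 5 = 30
  side 2: 18 + 10 = 28
  side 3: 18 + 8 = 26
  side 4: 17 = 17
  side 5: 17 = 17
Every load is within 32 min, so 5 tape sides suffice.

Yes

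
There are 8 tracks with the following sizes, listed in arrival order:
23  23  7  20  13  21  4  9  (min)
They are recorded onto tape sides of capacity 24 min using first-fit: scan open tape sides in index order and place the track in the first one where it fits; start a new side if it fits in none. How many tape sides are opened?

6

  23 → side 1 (new)  [load 23/24]
  23 → side 2 (new)  [load 23/24]
  7 → side 3 (new)  [load 7/24]
  20 → side 4 (new)  [load 20/24]
  13 → side 3  [load 20/24]
  21 → side 5 (new)  [load 21/24]
  4 → side 3  [load 24/24]
  9 → side 6 (new)  [load 9/24]
6 tape sides opened.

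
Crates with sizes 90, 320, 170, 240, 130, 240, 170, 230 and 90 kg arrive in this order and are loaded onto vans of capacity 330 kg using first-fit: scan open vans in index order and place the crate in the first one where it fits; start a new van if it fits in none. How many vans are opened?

  90 → van 1 (new)  [load 90/330]
  320 → van 2 (new)  [load 320/330]
  170 → van 1  [load 260/330]
  240 → van 3 (new)  [load 240/330]
  130 → van 4 (new)  [load 130/330]
  240 → van 5 (new)  [load 240/330]
  170 → van 4  [load 300/330]
  230 → van 6 (new)  [load 230/330]
  90 → van 3  [load 330/330]
6 vans opened.

6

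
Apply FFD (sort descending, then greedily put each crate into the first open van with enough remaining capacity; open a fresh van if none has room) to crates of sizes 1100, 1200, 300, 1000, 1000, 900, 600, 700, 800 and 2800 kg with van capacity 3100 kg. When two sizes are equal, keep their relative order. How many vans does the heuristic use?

4

Sorted descending: 2800, 1200, 1100, 1000, 1000, 900, 800, 700, 600, 300.
  2800 → van 1 (new)  [load 2800/3100]
  1200 → van 2 (new)  [load 1200/3100]
  1100 → van 2  [load 2300/3100]
  1000 → van 3 (new)  [load 1000/3100]
  1000 → van 3  [load 2000/3100]
  900 → van 3  [load 2900/3100]
  800 → van 2  [load 3100/3100]
  700 → van 4 (new)  [load 700/3100]
  600 → van 4  [load 1300/3100]
  300 → van 1  [load 3100/3100]
4 vans opened.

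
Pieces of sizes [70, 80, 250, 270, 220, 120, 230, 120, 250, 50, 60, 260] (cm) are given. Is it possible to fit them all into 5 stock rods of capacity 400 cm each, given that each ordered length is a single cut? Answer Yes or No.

No

Total = 1980 cm; ⌈1980/400⌉ = 5.
6 pieces each exceed half the capacity and cannot share a stock rod, forcing at least 6 stock rods.
At least 6 stock rods are required, but only 5 are allowed.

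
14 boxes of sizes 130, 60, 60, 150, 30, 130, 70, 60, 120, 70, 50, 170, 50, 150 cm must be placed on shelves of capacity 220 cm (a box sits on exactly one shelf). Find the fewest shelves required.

Total = 170 + 150 + 150 + 130 + 130 + 120 + 70 + 70 + 60 + 60 + 60 + 50 + 50 + 30 = 1300 cm.
Lower bound: ⌈1300/220⌉ = 6 shelves.
A packing using 7 shelves:
  shelf 1: 170 + 50 = 220
  shelf 2: 150 + 70 = 220
  shelf 3: 150 + 70 = 220
  shelf 4: 130 + 60 + 30 = 220
  shelf 5: 130 + 60 = 190
  shelf 6: 120 + 60 = 180
  shelf 7: 50 = 50
No arrangement into 6 shelves stays within capacity, so 7 is optimal.

7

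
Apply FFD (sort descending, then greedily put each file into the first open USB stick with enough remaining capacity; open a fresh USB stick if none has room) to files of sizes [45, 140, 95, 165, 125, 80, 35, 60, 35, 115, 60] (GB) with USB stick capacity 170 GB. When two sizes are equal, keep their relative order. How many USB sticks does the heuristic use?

7

Sorted descending: 165, 140, 125, 115, 95, 80, 60, 60, 45, 35, 35.
  165 → USB stick 1 (new)  [load 165/170]
  140 → USB stick 2 (new)  [load 140/170]
  125 → USB stick 3 (new)  [load 125/170]
  115 → USB stick 4 (new)  [load 115/170]
  95 → USB stick 5 (new)  [load 95/170]
  80 → USB stick 6 (new)  [load 80/170]
  60 → USB stick 5  [load 155/170]
  60 → USB stick 6  [load 140/170]
  45 → USB stick 3  [load 170/170]
  35 → USB stick 4  [load 150/170]
  35 → USB stick 7 (new)  [load 35/170]
7 USB sticks opened.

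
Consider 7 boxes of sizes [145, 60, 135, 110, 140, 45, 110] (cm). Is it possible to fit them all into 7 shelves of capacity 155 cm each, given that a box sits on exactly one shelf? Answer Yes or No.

A valid assignment using 6 shelves:
  shelf 1: 145 = 145
  shelf 2: 140 = 140
  shelf 3: 135 = 135
  shelf 4: 110 + 45 = 155
  shelf 5: 110 = 110
  shelf 6: 60 = 60
That uses only 6 ≤ 7, so 7 shelves are enough.

Yes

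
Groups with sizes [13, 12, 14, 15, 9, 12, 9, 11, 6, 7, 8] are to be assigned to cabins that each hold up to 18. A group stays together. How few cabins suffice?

Total = 15 + 14 + 13 + 12 + 12 + 11 + 9 + 9 + 8 + 7 + 6 = 116.
Lower bound: ⌈116/18⌉ = 7 cabins.
A packing using 8 cabins:
  cabin 1: 15 = 15
  cabin 2: 14 = 14
  cabin 3: 13 = 13
  cabin 4: 12 + 6 = 18
  cabin 5: 12 = 12
  cabin 6: 11 + 7 = 18
  cabin 7: 9 + 9 = 18
  cabin 8: 8 = 8
No arrangement into 7 cabins stays within capacity, so 8 is optimal.

8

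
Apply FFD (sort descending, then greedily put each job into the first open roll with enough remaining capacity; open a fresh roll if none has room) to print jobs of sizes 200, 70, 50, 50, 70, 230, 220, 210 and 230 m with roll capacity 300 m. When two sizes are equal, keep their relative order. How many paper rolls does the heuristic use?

5

Sorted descending: 230, 230, 220, 210, 200, 70, 70, 50, 50.
  230 → roll 1 (new)  [load 230/300]
  230 → roll 2 (new)  [load 230/300]
  220 → roll 3 (new)  [load 220/300]
  210 → roll 4 (new)  [load 210/300]
  200 → roll 5 (new)  [load 200/300]
  70 → roll 1  [load 300/300]
  70 → roll 2  [load 300/300]
  50 → roll 3  [load 270/300]
  50 → roll 4  [load 260/300]
5 paper rolls opened.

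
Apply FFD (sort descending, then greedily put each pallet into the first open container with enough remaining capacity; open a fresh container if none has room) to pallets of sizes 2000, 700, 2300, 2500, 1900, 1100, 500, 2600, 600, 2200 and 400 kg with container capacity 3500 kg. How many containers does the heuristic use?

Sorted descending: 2600, 2500, 2300, 2200, 2000, 1900, 1100, 700, 600, 500, 400.
  2600 → container 1 (new)  [load 2600/3500]
  2500 → container 2 (new)  [load 2500/3500]
  2300 → container 3 (new)  [load 2300/3500]
  2200 → container 4 (new)  [load 2200/3500]
  2000 → container 5 (new)  [load 2000/3500]
  1900 → container 6 (new)  [load 1900/3500]
  1100 → container 3  [load 3400/3500]
  700 → container 1  [load 3300/3500]
  600 → container 2  [load 3100/3500]
  500 → container 4  [load 2700/3500]
  400 → container 2  [load 3500/3500]
6 containers opened.

6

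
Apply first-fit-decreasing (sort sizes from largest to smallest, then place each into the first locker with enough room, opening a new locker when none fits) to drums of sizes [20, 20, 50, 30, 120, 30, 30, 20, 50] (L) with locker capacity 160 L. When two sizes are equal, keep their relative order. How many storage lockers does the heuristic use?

Sorted descending: 120, 50, 50, 30, 30, 30, 20, 20, 20.
  120 → locker 1 (new)  [load 120/160]
  50 → locker 2 (new)  [load 50/160]
  50 → locker 2  [load 100/160]
  30 → locker 1  [load 150/160]
  30 → locker 2  [load 130/160]
  30 → locker 2  [load 160/160]
  20 → locker 3 (new)  [load 20/160]
  20 → locker 3  [load 40/160]
  20 → locker 3  [load 60/160]
3 storage lockers opened.

3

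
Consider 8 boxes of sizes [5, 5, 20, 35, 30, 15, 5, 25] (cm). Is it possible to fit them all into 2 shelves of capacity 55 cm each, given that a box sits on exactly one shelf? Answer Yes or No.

Total = 140 cm; ⌈140/55⌉ = 3.
At least 3 shelves are required, but only 2 are allowed.

No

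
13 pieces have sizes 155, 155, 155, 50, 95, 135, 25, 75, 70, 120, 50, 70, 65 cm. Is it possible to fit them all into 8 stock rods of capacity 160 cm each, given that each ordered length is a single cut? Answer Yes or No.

Total = 1220 cm; ⌈1220/160⌉ = 8.
The bound of 8 does not rule out 8, but exhaustive search shows no assignment into 8 stock rods of capacity 160 cm exists — the minimum is 9.

No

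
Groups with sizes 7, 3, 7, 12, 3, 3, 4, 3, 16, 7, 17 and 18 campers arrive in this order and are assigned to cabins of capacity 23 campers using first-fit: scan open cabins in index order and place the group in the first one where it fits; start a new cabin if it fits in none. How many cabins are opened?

  7 → cabin 1 (new)  [load 7/23]
  3 → cabin 1  [load 10/23]
  7 → cabin 1  [load 17/23]
  12 → cabin 2 (new)  [load 12/23]
  3 → cabin 1  [load 20/23]
  3 → cabin 1  [load 23/23]
  4 → cabin 2  [load 16/23]
  3 → cabin 2  [load 19/23]
  16 → cabin 3 (new)  [load 16/23]
  7 → cabin 3  [load 23/23]
  17 → cabin 4 (new)  [load 17/23]
  18 → cabin 5 (new)  [load 18/23]
5 cabins opened.

5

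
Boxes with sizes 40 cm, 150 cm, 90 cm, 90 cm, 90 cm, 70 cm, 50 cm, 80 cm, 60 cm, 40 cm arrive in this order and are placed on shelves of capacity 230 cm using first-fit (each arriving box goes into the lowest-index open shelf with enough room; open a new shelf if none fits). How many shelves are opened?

  40 → shelf 1 (new)  [load 40/230]
  150 → shelf 1  [load 190/230]
  90 → shelf 2 (new)  [load 90/230]
  90 → shelf 2  [load 180/230]
  90 → shelf 3 (new)  [load 90/230]
  70 → shelf 3  [load 160/230]
  50 → shelf 2  [load 230/230]
  80 → shelf 4 (new)  [load 80/230]
  60 → shelf 3  [load 220/230]
  40 → shelf 1  [load 230/230]
4 shelves opened.

4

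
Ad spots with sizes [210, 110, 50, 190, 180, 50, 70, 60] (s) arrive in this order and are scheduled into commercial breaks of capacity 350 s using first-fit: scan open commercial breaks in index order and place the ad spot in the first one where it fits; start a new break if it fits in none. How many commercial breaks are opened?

  210 → break 1 (new)  [load 210/350]
  110 → break 1  [load 320/350]
  50 → break 2 (new)  [load 50/350]
  190 → break 2  [load 240/350]
  180 → break 3 (new)  [load 180/350]
  50 → break 2  [load 290/350]
  70 → break 3  [load 250/350]
  60 → break 2  [load 350/350]
3 commercial breaks opened.

3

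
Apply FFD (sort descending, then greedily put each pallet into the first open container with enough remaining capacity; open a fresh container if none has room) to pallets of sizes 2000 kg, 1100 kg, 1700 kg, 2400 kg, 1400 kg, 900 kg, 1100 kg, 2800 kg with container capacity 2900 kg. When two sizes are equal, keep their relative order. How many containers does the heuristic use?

Sorted descending: 2800, 2400, 2000, 1700, 1400, 1100, 1100, 900.
  2800 → container 1 (new)  [load 2800/2900]
  2400 → container 2 (new)  [load 2400/2900]
  2000 → container 3 (new)  [load 2000/2900]
  1700 → container 4 (new)  [load 1700/2900]
  1400 → container 5 (new)  [load 1400/2900]
  1100 → container 4  [load 2800/2900]
  1100 → container 5  [load 2500/2900]
  900 → container 3  [load 2900/2900]
5 containers opened.

5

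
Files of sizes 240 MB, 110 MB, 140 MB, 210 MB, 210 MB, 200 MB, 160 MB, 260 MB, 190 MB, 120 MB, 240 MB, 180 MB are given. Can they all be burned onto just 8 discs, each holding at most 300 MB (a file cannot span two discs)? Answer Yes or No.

No

Total = 2260 MB; ⌈2260/300⌉ = 8.
9 files each exceed half the capacity and cannot share a disc, forcing at least 9 discs.
At least 9 discs are required, but only 8 are allowed.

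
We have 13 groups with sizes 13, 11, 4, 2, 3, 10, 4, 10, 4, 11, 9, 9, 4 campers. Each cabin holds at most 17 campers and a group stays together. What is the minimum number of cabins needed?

7

Total = 13 + 11 + 11 + 10 + 10 + 9 + 9 + 4 + 4 + 4 + 4 + 3 + 2 = 94 campers.
Lower bound: ⌈94/17⌉ = 6 cabins.
Also, 7 groups each exceed 17/2 campers, and no two of those can share a cabin, so at least 7 cabins are needed.
A packing using 7 cabins:
  cabin 1: 13 + 4 = 17
  cabin 2: 11 + 4 + 2 = 17
  cabin 3: 11 + 4 = 15
  cabin 4: 10 + 4 + 3 = 17
  cabin 5: 10 = 10
  cabin 6: 9 = 9
  cabin 7: 9 = 9
This matches the lower bound, so 7 is optimal.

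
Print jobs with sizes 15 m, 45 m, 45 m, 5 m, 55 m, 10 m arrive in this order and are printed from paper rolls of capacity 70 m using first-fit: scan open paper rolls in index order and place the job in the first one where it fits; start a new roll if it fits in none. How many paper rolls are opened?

  15 → roll 1 (new)  [load 15/70]
  45 → roll 1  [load 60/70]
  45 → roll 2 (new)  [load 45/70]
  5 → roll 1  [load 65/70]
  55 → roll 3 (new)  [load 55/70]
  10 → roll 2  [load 55/70]
3 paper rolls opened.

3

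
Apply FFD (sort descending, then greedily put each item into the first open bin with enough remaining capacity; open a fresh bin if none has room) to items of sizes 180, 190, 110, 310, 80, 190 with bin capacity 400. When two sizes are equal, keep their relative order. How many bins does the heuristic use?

3

Sorted descending: 310, 190, 190, 180, 110, 80.
  310 → bin 1 (new)  [load 310/400]
  190 → bin 2 (new)  [load 190/400]
  190 → bin 2  [load 380/400]
  180 → bin 3 (new)  [load 180/400]
  110 → bin 3  [load 290/400]
  80 → bin 1  [load 390/400]
3 bins opened.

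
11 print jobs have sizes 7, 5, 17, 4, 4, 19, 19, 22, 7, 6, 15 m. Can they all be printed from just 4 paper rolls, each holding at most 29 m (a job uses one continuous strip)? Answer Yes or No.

No

Total = 125 m; ⌈125/29⌉ = 5.
At least 5 paper rolls are required, but only 4 are allowed.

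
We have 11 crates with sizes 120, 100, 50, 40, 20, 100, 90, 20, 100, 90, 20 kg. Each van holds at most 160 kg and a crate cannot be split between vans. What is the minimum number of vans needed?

Total = 120 + 100 + 100 + 100 + 90 + 90 + 50 + 40 + 20 + 20 + 20 = 750 kg.
Lower bound: ⌈750/160⌉ = 5 vans.
Also, 6 crates each exceed 80 kg, and no two of those can share a van, so at least 6 vans are needed.
A packing using 6 vans:
  van 1: 120 + 40 = 160
  van 2: 100 + 50 = 150
  van 3: 100 + 20 + 20 + 20 = 160
  van 4: 100 = 100
  van 5: 90 = 90
  van 6: 90 = 90
This matches the lower bound, so 6 is optimal.

6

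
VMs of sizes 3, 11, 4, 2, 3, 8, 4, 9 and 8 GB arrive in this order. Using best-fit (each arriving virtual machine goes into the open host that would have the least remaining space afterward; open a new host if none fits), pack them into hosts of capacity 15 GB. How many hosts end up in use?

  3 → host 1 (new)  [load 3/15]
  11 → host 1  [load 14/15]
  4 → host 2 (new)  [load 4/15]
  2 → host 2  [load 6/15]
  3 → host 2  [load 9/15]
  8 → host 3 (new)  [load 8/15]
  4 → host 2  [load 13/15]
  9 → host 4 (new)  [load 9/15]
  8 → host 5 (new)  [load 8/15]
5 hosts opened.

5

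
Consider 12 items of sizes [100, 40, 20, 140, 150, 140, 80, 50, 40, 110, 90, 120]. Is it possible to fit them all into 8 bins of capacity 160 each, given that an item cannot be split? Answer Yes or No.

Yes

A valid assignment using 8 bins:
  bin 1: 150 = 150
  bin 2: 140 + 20 = 160
  bin 3: 140 = 140
  bin 4: 120 + 40 = 160
  bin 5: 110 + 50 = 160
  bin 6: 100 + 40 = 140
  bin 7: 90 = 90
  bin 8: 80 = 80
Every load is within 160, so 8 bins suffice.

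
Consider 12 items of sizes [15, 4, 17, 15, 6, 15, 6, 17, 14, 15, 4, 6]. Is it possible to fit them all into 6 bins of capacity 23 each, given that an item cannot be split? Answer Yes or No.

Total = 134; ⌈134/23⌉ = 6.
7 items each exceed half the capacity and cannot share a bin, forcing at least 7 bins.
At least 7 bins are required, but only 6 are allowed.

No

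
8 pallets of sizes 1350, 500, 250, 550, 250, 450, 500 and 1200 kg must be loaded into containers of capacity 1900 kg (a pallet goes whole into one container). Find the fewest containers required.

3

Total = 1350 + 1200 + 550 + 500 + 500 + 450 + 250 + 250 = 5050 kg.
Lower bound: ⌈5050/1900⌉ = 3 containers.
A packing using 3 containers:
  container 1: 1350 + 550 = 1900
  container 2: 1200 + 500 = 1700
  container 3: 500 + 450 + 250 + 250 = 1450
This matches the lower bound, so 3 is optimal.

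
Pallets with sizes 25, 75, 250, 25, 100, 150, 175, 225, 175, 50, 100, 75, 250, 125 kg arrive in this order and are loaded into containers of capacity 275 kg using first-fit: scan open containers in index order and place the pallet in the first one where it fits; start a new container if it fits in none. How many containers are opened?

8

  25 → container 1 (new)  [load 25/275]
  75 → container 1  [load 100/275]
  250 → container 2 (new)  [load 250/275]
  25 → container 1  [load 125/275]
  100 → container 1  [load 225/275]
  150 → container 3 (new)  [load 150/275]
  175 → container 4 (new)  [load 175/275]
  225 → container 5 (new)  [load 225/275]
  175 → container 6 (new)  [load 175/275]
  50 → container 1  [load 275/275]
  100 → container 3  [load 250/275]
  75 → container 4  [load 250/275]
  250 → container 7 (new)  [load 250/275]
  125 → container 8 (new)  [load 125/275]
8 containers opened.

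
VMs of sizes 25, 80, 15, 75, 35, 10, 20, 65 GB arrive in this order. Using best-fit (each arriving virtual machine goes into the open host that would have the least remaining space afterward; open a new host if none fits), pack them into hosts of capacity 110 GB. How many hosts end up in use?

4

  25 → host 1 (new)  [load 25/110]
  80 → host 1  [load 105/110]
  15 → host 2 (new)  [load 15/110]
  75 → host 2  [load 90/110]
  35 → host 3 (new)  [load 35/110]
  10 → host 2  [load 100/110]
  20 → host 3  [load 55/110]
  65 → host 4 (new)  [load 65/110]
4 hosts opened.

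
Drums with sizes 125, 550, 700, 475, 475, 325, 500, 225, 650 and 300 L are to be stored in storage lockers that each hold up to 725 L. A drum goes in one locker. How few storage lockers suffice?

Total = 700 + 650 + 550 + 500 + 475 + 475 + 325 + 300 + 225 + 125 = 4325 L.
Lower bound: ⌈4325/725⌉ = 6 storage lockers.
A packing using 7 storage lockers:
  locker 1: 700 = 700
  locker 2: 650 = 650
  locker 3: 550 + 125 = 675
  locker 4: 500 + 225 = 725
  locker 5: 475 = 475
  locker 6: 475 = 475
  locker 7: 325 + 300 = 625
No arrangement into 6 storage lockers stays within capacity, so 7 is optimal.

7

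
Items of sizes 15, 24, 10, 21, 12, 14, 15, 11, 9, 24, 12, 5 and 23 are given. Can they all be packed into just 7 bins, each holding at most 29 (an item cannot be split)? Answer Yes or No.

No

Total = 195; ⌈195/29⌉ = 7.
The bound of 7 does not rule out 7, but exhaustive search shows no assignment into 7 bins of capacity 29 exists — the minimum is 8.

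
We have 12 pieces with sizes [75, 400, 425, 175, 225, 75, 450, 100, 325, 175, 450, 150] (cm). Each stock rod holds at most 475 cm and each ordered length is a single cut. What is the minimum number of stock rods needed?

Total = 450 + 450 + 425 + 400 + 325 + 225 + 175 + 175 + 150 + 100 + 75 + 75 = 3025 cm.
Lower bound: ⌈3025/475⌉ = 7 stock rods.
A packing using 7 stock rods:
  stock rod 1: 450 = 450
  stock rod 2: 450 = 450
  stock rod 3: 425 = 425
  stock rod 4: 400 + 75 = 475
  stock rod 5: 325 + 150 = 475
  stock rod 6: 225 + 175 + 75 = 475
  stock rod 7: 175 + 100 = 275
This matches the lower bound, so 7 is optimal.

7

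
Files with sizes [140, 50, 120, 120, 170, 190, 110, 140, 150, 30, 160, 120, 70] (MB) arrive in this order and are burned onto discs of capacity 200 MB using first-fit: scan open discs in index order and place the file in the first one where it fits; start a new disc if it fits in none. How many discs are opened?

  140 → disc 1 (new)  [load 140/200]
  50 → disc 1  [load 190/200]
  120 → disc 2 (new)  [load 120/200]
  120 → disc 3 (new)  [load 120/200]
  170 → disc 4 (new)  [load 170/200]
  190 → disc 5 (new)  [load 190/200]
  110 → disc 6 (new)  [load 110/200]
  140 → disc 7 (new)  [load 140/200]
  150 → disc 8 (new)  [load 150/200]
  30 → disc 2  [load 150/200]
  160 → disc 9 (new)  [load 160/200]
  120 → disc 10 (new)  [load 120/200]
  70 → disc 3  [load 190/200]
10 discs opened.

10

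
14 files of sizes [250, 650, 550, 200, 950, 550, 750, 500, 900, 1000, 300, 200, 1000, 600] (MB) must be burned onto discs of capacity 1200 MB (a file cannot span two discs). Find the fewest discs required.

Total = 1000 + 1000 + 950 + 900 + 750 + 650 + 600 + 550 + 550 + 500 + 300 + 250 + 200 + 200 = 8400 MB.
Lower bound: ⌈8400/1200⌉ = 7 discs.
A packing using 8 discs:
  disc 1: 1000 + 200 = 1200
  disc 2: 1000 + 200 = 1200
  disc 3: 950 + 250 = 1200
  disc 4: 900 + 300 = 1200
  disc 5: 750 = 750
  disc 6: 650 + 550 = 1200
  disc 7: 600 + 550 = 1150
  disc 8: 500 = 500
No arrangement into 7 discs stays within capacity, so 8 is optimal.

8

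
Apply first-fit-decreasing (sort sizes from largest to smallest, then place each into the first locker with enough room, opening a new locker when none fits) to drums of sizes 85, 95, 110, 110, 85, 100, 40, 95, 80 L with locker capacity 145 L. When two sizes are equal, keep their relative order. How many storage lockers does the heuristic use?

8

Sorted descending: 110, 110, 100, 95, 95, 85, 85, 80, 40.
  110 → locker 1 (new)  [load 110/145]
  110 → locker 2 (new)  [load 110/145]
  100 → locker 3 (new)  [load 100/145]
  95 → locker 4 (new)  [load 95/145]
  95 → locker 5 (new)  [load 95/145]
  85 → locker 6 (new)  [load 85/145]
  85 → locker 7 (new)  [load 85/145]
  80 → locker 8 (new)  [load 80/145]
  40 → locker 3  [load 140/145]
8 storage lockers opened.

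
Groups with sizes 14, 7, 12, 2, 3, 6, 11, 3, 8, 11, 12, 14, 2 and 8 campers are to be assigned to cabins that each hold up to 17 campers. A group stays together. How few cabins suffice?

8

Total = 14 + 14 + 12 + 12 + 11 + 11 + 8 + 8 + 7 + 6 + 3 + 3 + 2 + 2 = 113 campers.
Lower bound: ⌈113/17⌉ = 7 cabins.
A packing using 8 cabins:
  cabin 1: 14 + 3 = 17
  cabin 2: 14 + 3 = 17
  cabin 3: 12 + 2 + 2 = 16
  cabin 4: 12 = 12
  cabin 5: 11 + 6 = 17
  cabin 6: 11 = 11
  cabin 7: 8 + 8 = 16
  cabin 8: 7 = 7
No arrangement into 7 cabins stays within capacity, so 8 is optimal.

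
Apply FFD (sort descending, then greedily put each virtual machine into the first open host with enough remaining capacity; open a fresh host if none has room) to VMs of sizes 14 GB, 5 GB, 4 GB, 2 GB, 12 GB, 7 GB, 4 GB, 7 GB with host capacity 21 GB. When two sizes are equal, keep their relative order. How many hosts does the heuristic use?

3

Sorted descending: 14, 12, 7, 7, 5, 4, 4, 2.
  14 → host 1 (new)  [load 14/21]
  12 → host 2 (new)  [load 12/21]
  7 → host 1  [load 21/21]
  7 → host 2  [load 19/21]
  5 → host 3 (new)  [load 5/21]
  4 → host 3  [load 9/21]
  4 → host 3  [load 13/21]
  2 → host 2  [load 21/21]
3 hosts opened.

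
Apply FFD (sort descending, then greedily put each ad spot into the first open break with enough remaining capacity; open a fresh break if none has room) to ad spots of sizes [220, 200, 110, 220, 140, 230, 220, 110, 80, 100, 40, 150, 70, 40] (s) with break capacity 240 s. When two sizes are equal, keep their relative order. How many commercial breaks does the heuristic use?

9

Sorted descending: 230, 220, 220, 220, 200, 150, 140, 110, 110, 100, 80, 70, 40, 40.
  230 → break 1 (new)  [load 230/240]
  220 → break 2 (new)  [load 220/240]
  220 → break 3 (new)  [load 220/240]
  220 → break 4 (new)  [load 220/240]
  200 → break 5 (new)  [load 200/240]
  150 → break 6 (new)  [load 150/240]
  140 → break 7 (new)  [load 140/240]
  110 → break 8 (new)  [load 110/240]
  110 → break 8  [load 220/240]
  100 → break 7  [load 240/240]
  80 → break 6  [load 230/240]
  70 → break 9 (new)  [load 70/240]
  40 → break 5  [load 240/240]
  40 → break 9  [load 110/240]
9 commercial breaks opened.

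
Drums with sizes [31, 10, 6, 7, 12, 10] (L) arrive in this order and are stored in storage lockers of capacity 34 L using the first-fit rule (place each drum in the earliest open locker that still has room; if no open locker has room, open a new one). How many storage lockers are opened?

  31 → locker 1 (new)  [load 31/34]
  10 → locker 2 (new)  [load 10/34]
  6 → locker 2  [load 16/34]
  7 → locker 2  [load 23/34]
  12 → locker 3 (new)  [load 12/34]
  10 → locker 2  [load 33/34]
3 storage lockers opened.

3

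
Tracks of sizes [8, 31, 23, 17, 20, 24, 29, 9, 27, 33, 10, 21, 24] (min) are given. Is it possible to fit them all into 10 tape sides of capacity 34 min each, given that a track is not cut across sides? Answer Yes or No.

A valid assignment using 10 tape sides:
  side 1: 33 = 33
  side 2: 31 = 31
  side 3: 29 = 29
  side 4: 27 = 27
  side 5: 24 + 10 = 34
  side 6: 24 + 9 = 33
  side 7: 23 + 8 = 31
  side 8: 21 = 21
  side 9: 20 = 20
  side 10: 17 = 17
Every load is within 34 min, so 10 tape sides suffice.

Yes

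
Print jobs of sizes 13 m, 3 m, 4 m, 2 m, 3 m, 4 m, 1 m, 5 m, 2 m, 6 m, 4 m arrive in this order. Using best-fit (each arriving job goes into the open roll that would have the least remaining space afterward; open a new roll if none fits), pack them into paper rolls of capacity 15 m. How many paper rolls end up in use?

  13 → roll 1 (new)  [load 13/15]
  3 → roll 2 (new)  [load 3/15]
  4 → roll 2  [load 7/15]
  2 → roll 1  [load 15/15]
  3 → roll 2  [load 10/15]
  4 → roll 2  [load 14/15]
  1 → roll 2  [load 15/15]
  5 → roll 3 (new)  [load 5/15]
  2 → roll 3  [load 7/15]
  6 → roll 3  [load 13/15]
  4 → roll 4 (new)  [load 4/15]
4 paper rolls opened.

4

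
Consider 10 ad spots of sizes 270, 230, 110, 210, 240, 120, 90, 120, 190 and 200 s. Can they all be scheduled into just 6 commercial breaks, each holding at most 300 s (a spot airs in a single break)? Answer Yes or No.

Total = 1780 s; ⌈1780/300⌉ = 6.
The bound of 6 does not rule out 6, but exhaustive search shows no assignment into 6 commercial breaks of capacity 300 s exists — the minimum is 7.

No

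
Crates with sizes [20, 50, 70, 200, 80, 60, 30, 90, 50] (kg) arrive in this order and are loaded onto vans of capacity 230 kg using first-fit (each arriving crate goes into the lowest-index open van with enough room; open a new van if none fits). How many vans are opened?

  20 → van 1 (new)  [load 20/230]
  50 → van 1  [load 70/230]
  70 → van 1  [load 140/230]
  200 → van 2 (new)  [load 200/230]
  80 → van 1  [load 220/230]
  60 → van 3 (new)  [load 60/230]
  30 → van 2  [load 230/230]
  90 → van 3  [load 150/230]
  50 → van 3  [load 200/230]
3 vans opened.

3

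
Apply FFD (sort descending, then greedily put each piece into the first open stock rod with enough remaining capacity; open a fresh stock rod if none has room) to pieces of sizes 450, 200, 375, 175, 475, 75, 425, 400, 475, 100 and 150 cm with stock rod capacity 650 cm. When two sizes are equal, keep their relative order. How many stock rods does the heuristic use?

Sorted descending: 475, 475, 450, 425, 400, 375, 200, 175, 150, 100, 75.
  475 → stock rod 1 (new)  [load 475/650]
  475 → stock rod 2 (new)  [load 475/650]
  450 → stock rod 3 (new)  [load 450/650]
  425 → stock rod 4 (new)  [load 425/650]
  400 → stock rod 5 (new)  [load 400/650]
  375 → stock rod 6 (new)  [load 375/650]
  200 → stock rod 3  [load 650/650]
  175 → stock rod 1  [load 650/650]
  150 → stock rod 2  [load 625/650]
  100 → stock rod 4  [load 525/650]
  75 → stock rod 4  [load 600/650]
6 stock rods opened.

6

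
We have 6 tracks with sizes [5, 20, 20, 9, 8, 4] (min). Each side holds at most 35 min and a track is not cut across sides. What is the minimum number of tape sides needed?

Total = 20 + 20 + 9 + 8 + 5 + 4 = 66 min.
Lower bound: ⌈66/35⌉ = 2 tape sides.
A packing using 2 tape sides:
  side 1: 20 + 9 + 5 = 34
  side 2: 20 + 8 + 4 = 32
This matches the lower bound, so 2 is optimal.

2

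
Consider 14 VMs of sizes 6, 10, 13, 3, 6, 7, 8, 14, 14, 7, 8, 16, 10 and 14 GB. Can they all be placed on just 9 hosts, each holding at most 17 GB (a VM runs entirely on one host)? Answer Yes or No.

A valid assignment using 9 hosts:
  host 1: 16 = 16
  host 2: 14 + 3 = 17
  host 3: 14 = 14
  host 4: 14 = 14
  host 5: 13 = 13
  host 6: 10 + 7 = 17
  host 7: 10 + 7 = 17
  host 8: 8 + 8 = 16
  host 9: 6 + 6 = 12
Every load is within 17 GB, so 9 hosts suffice.

Yes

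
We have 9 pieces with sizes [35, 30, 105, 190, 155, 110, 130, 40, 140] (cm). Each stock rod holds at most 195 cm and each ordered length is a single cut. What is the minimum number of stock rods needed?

6

Total = 190 + 155 + 140 + 130 + 110 + 105 + 40 + 35 + 30 = 935 cm.
Lower bound: ⌈935/195⌉ = 5 stock rods.
Also, 6 pieces each exceed 195/2 cm, and no two of those can share a stock rod, so at least 6 stock rods are needed.
A packing using 6 stock rods:
  stock rod 1: 190 = 190
  stock rod 2: 155 + 40 = 195
  stock rod 3: 140 + 35 = 175
  stock rod 4: 130 + 30 = 160
  stock rod 5: 110 = 110
  stock rod 6: 105 = 105
This matches the lower bound, so 6 is optimal.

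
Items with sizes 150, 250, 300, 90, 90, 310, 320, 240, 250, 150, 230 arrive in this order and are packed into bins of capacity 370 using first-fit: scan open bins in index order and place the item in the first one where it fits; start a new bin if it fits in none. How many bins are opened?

  150 → bin 1 (new)  [load 150/370]
  250 → bin 2 (new)  [load 250/370]
  300 → bin 3 (new)  [load 300/370]
  90 → bin 1  [load 240/370]
  90 → bin 1  [load 330/370]
  310 → bin 4 (new)  [load 310/370]
  320 → bin 5 (new)  [load 320/370]
  240 → bin 6 (new)  [load 240/370]
  250 → bin 7 (new)  [load 250/370]
  150 → bin 8 (new)  [load 150/370]
  230 → bin 9 (new)  [load 230/370]
9 bins opened.

9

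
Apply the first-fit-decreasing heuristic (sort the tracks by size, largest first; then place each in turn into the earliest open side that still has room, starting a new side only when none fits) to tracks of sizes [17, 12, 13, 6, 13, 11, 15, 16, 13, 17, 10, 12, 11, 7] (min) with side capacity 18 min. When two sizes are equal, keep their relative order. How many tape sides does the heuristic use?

Sorted descending: 17, 17, 16, 15, 13, 13, 13, 12, 12, 11, 11, 10, 7, 6.
  17 → side 1 (new)  [load 17/18]
  17 → side 2 (new)  [load 17/18]
  16 → side 3 (new)  [load 16/18]
  15 → side 4 (new)  [load 15/18]
  13 → side 5 (new)  [load 13/18]
  13 → side 6 (new)  [load 13/18]
  13 → side 7 (new)  [load 13/18]
  12 → side 8 (new)  [load 12/18]
  12 → side 9 (new)  [load 12/18]
  11 → side 10 (new)  [load 11/18]
  11 → side 11 (new)  [load 11/18]
  10 → side 12 (new)  [load 10/18]
  7 → side 10  [load 18/18]
  6 → side 8  [load 18/18]
12 tape sides opened.

12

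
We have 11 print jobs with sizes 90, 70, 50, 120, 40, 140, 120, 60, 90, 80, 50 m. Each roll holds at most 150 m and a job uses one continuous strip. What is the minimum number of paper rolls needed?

7

Total = 140 + 120 + 120 + 90 + 90 + 80 + 70 + 60 + 50 + 50 + 40 = 910 m.
Lower bound: ⌈910/150⌉ = 7 paper rolls.
A packing using 7 paper rolls:
  roll 1: 140 = 140
  roll 2: 120 = 120
  roll 3: 120 = 120
  roll 4: 90 + 60 = 150
  roll 5: 90 + 50 = 140
  roll 6: 80 + 70 = 150
  roll 7: 50 + 40 = 90
This matches the lower bound, so 7 is optimal.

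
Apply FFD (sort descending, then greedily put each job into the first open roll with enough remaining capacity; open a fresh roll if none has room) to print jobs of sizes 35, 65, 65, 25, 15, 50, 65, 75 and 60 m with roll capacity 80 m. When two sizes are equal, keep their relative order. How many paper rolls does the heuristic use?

Sorted descending: 75, 65, 65, 65, 60, 50, 35, 25, 15.
  75 → roll 1 (new)  [load 75/80]
  65 → roll 2 (new)  [load 65/80]
  65 → roll 3 (new)  [load 65/80]
  65 → roll 4 (new)  [load 65/80]
  60 → roll 5 (new)  [load 60/80]
  50 → roll 6 (new)  [load 50/80]
  35 → roll 7 (new)  [load 35/80]
  25 → roll 6  [load 75/80]
  15 → roll 2  [load 80/80]
7 paper rolls opened.

7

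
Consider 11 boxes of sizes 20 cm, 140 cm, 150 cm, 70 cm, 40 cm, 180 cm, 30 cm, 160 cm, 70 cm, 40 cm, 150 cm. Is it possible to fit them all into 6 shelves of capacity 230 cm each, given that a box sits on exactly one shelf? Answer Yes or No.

A valid assignment using 5 shelves:
  shelf 1: 180 + 40 = 220
  shelf 2: 160 + 70 = 230
  shelf 3: 150 + 70 = 220
  shelf 4: 150 + 40 + 30 = 220
  shelf 5: 140 + 20 = 160
That uses only 5 ≤ 6, so 6 shelves are enough.

Yes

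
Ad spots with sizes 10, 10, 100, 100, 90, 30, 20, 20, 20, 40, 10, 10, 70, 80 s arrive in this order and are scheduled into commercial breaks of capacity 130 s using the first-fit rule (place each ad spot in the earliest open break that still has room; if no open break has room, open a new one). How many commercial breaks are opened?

  10 → break 1 (new)  [load 10/130]
  10 → break 1  [load 20/130]
  100 → break 1  [load 120/130]
  100 → break 2 (new)  [load 100/130]
  90 → break 3 (new)  [load 90/130]
  30 → break 2  [load 130/130]
  20 → break 3  [load 110/130]
  20 → break 3  [load 130/130]
  20 → break 4 (new)  [load 20/130]
  40 → break 4  [load 60/130]
  10 → break 1  [load 130/130]
  10 → break 4  [load 70/130]
  70 → break 5 (new)  [load 70/130]
  80 → break 6 (new)  [load 80/130]
6 commercial breaks opened.

6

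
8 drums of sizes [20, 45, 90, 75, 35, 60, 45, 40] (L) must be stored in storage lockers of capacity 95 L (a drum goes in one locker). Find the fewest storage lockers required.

Total = 90 + 75 + 60 + 45 + 45 + 40 + 35 + 20 = 410 L.
Lower bound: ⌈410/95⌉ = 5 storage lockers.
A packing using 5 storage lockers:
  locker 1: 90 = 90
  locker 2: 75 + 20 = 95
  locker 3: 60 + 35 = 95
  locker 4: 45 + 45 = 90
  locker 5: 40 = 40
This matches the lower bound, so 5 is optimal.

5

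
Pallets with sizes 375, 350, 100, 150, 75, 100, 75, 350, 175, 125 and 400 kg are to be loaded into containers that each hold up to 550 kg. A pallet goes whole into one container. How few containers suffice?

5

Total = 400 + 375 + 350 + 350 + 175 + 150 + 125 + 100 + 100 + 75 + 75 = 2275 kg.
Lower bound: ⌈2275/550⌉ = 5 containers.
A packing using 5 containers:
  container 1: 400 + 150 = 550
  container 2: 375 + 175 = 550
  container 3: 350 + 125 + 75 = 550
  container 4: 350 + 100 + 100 = 550
  container 5: 75 = 75
This matches the lower bound, so 5 is optimal.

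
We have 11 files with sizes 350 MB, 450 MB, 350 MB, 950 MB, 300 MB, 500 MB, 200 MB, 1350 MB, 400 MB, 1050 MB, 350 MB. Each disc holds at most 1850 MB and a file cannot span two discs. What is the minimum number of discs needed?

4

Total = 1350 + 1050 + 950 + 500 + 450 + 400 + 350 + 350 + 350 + 300 + 200 = 6250 MB.
Lower bound: ⌈6250/1850⌉ = 4 discs.
A packing using 4 discs:
  disc 1: 1350 + 500 = 1850
  disc 2: 1050 + 450 + 350 = 1850
  disc 3: 950 + 400 + 350 = 1700
  disc 4: 350 + 300 + 200 = 850
This matches the lower bound, so 4 is optimal.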